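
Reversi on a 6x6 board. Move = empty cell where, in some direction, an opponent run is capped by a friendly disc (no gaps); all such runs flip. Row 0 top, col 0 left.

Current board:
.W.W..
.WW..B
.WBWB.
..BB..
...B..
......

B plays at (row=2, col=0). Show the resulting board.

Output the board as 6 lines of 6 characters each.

Place B at (2,0); scan 8 dirs for brackets.
Dir NW: edge -> no flip
Dir N: first cell '.' (not opp) -> no flip
Dir NE: opp run (1,1), next='.' -> no flip
Dir W: edge -> no flip
Dir E: opp run (2,1) capped by B -> flip
Dir SW: edge -> no flip
Dir S: first cell '.' (not opp) -> no flip
Dir SE: first cell '.' (not opp) -> no flip
All flips: (2,1)

Answer: .W.W..
.WW..B
BBBWB.
..BB..
...B..
......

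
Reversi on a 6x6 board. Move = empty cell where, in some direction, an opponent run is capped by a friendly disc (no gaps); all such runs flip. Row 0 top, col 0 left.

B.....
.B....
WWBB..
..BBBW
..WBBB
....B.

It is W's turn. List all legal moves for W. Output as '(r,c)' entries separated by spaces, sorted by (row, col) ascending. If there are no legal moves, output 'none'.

(0,1): flips 1 -> legal
(0,2): flips 1 -> legal
(1,0): no bracket -> illegal
(1,2): flips 2 -> legal
(1,3): no bracket -> illegal
(1,4): no bracket -> illegal
(2,4): flips 3 -> legal
(2,5): no bracket -> illegal
(3,1): flips 3 -> legal
(4,1): no bracket -> illegal
(5,2): no bracket -> illegal
(5,3): flips 1 -> legal
(5,5): flips 1 -> legal

Answer: (0,1) (0,2) (1,2) (2,4) (3,1) (5,3) (5,5)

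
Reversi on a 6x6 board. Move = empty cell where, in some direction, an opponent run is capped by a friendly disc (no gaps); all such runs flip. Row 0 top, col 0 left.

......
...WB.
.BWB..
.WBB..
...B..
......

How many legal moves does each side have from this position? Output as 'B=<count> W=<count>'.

-- B to move --
(0,2): no bracket -> illegal
(0,3): flips 1 -> legal
(0,4): no bracket -> illegal
(1,1): flips 1 -> legal
(1,2): flips 2 -> legal
(2,0): no bracket -> illegal
(2,4): no bracket -> illegal
(3,0): flips 1 -> legal
(4,0): no bracket -> illegal
(4,1): flips 1 -> legal
(4,2): no bracket -> illegal
B mobility = 5
-- W to move --
(0,3): no bracket -> illegal
(0,4): no bracket -> illegal
(0,5): no bracket -> illegal
(1,0): no bracket -> illegal
(1,1): flips 1 -> legal
(1,2): no bracket -> illegal
(1,5): flips 1 -> legal
(2,0): flips 1 -> legal
(2,4): flips 1 -> legal
(2,5): no bracket -> illegal
(3,0): no bracket -> illegal
(3,4): flips 2 -> legal
(4,1): no bracket -> illegal
(4,2): flips 1 -> legal
(4,4): flips 1 -> legal
(5,2): no bracket -> illegal
(5,3): flips 3 -> legal
(5,4): no bracket -> illegal
W mobility = 8

Answer: B=5 W=8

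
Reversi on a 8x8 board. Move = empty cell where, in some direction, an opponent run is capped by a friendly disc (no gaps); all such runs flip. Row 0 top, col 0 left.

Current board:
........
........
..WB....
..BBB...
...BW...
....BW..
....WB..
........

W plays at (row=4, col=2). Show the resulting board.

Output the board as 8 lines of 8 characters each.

Place W at (4,2); scan 8 dirs for brackets.
Dir NW: first cell '.' (not opp) -> no flip
Dir N: opp run (3,2) capped by W -> flip
Dir NE: opp run (3,3), next='.' -> no flip
Dir W: first cell '.' (not opp) -> no flip
Dir E: opp run (4,3) capped by W -> flip
Dir SW: first cell '.' (not opp) -> no flip
Dir S: first cell '.' (not opp) -> no flip
Dir SE: first cell '.' (not opp) -> no flip
All flips: (3,2) (4,3)

Answer: ........
........
..WB....
..WBB...
..WWW...
....BW..
....WB..
........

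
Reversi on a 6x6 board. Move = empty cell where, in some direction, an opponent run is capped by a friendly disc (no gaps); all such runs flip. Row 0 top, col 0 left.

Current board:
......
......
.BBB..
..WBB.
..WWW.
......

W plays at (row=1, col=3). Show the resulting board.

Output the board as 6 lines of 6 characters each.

Place W at (1,3); scan 8 dirs for brackets.
Dir NW: first cell '.' (not opp) -> no flip
Dir N: first cell '.' (not opp) -> no flip
Dir NE: first cell '.' (not opp) -> no flip
Dir W: first cell '.' (not opp) -> no flip
Dir E: first cell '.' (not opp) -> no flip
Dir SW: opp run (2,2), next='.' -> no flip
Dir S: opp run (2,3) (3,3) capped by W -> flip
Dir SE: first cell '.' (not opp) -> no flip
All flips: (2,3) (3,3)

Answer: ......
...W..
.BBW..
..WWB.
..WWW.
......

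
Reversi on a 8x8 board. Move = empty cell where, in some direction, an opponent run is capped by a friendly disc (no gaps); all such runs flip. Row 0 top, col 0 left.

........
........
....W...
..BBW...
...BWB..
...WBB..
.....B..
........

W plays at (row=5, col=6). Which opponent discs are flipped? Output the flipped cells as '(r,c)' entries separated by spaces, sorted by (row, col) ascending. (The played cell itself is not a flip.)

Answer: (4,5) (5,4) (5,5)

Derivation:
Dir NW: opp run (4,5) capped by W -> flip
Dir N: first cell '.' (not opp) -> no flip
Dir NE: first cell '.' (not opp) -> no flip
Dir W: opp run (5,5) (5,4) capped by W -> flip
Dir E: first cell '.' (not opp) -> no flip
Dir SW: opp run (6,5), next='.' -> no flip
Dir S: first cell '.' (not opp) -> no flip
Dir SE: first cell '.' (not opp) -> no flip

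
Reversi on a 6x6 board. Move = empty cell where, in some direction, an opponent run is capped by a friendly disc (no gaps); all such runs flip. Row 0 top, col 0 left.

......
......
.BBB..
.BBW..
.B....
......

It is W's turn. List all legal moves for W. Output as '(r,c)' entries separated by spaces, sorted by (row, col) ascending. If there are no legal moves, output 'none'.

Answer: (1,1) (1,3) (3,0)

Derivation:
(1,0): no bracket -> illegal
(1,1): flips 1 -> legal
(1,2): no bracket -> illegal
(1,3): flips 1 -> legal
(1,4): no bracket -> illegal
(2,0): no bracket -> illegal
(2,4): no bracket -> illegal
(3,0): flips 2 -> legal
(3,4): no bracket -> illegal
(4,0): no bracket -> illegal
(4,2): no bracket -> illegal
(4,3): no bracket -> illegal
(5,0): no bracket -> illegal
(5,1): no bracket -> illegal
(5,2): no bracket -> illegal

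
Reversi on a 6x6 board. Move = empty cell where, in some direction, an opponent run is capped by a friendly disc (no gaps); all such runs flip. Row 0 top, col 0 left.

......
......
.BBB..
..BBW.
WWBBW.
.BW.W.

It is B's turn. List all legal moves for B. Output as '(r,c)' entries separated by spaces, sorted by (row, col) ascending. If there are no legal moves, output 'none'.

Answer: (2,5) (3,1) (3,5) (4,5) (5,0) (5,3) (5,5)

Derivation:
(2,4): no bracket -> illegal
(2,5): flips 1 -> legal
(3,0): no bracket -> illegal
(3,1): flips 1 -> legal
(3,5): flips 1 -> legal
(4,5): flips 2 -> legal
(5,0): flips 1 -> legal
(5,3): flips 1 -> legal
(5,5): flips 1 -> legal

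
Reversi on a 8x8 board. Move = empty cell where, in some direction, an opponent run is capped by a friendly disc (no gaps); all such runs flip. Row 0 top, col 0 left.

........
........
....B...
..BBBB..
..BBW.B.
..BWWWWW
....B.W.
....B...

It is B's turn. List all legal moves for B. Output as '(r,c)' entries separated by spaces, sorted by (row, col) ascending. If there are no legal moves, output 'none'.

Answer: (4,5) (6,2) (6,3) (6,5) (7,6) (7,7)

Derivation:
(4,5): flips 1 -> legal
(4,7): no bracket -> illegal
(6,2): flips 2 -> legal
(6,3): flips 1 -> legal
(6,5): flips 1 -> legal
(6,7): no bracket -> illegal
(7,5): no bracket -> illegal
(7,6): flips 2 -> legal
(7,7): flips 3 -> legal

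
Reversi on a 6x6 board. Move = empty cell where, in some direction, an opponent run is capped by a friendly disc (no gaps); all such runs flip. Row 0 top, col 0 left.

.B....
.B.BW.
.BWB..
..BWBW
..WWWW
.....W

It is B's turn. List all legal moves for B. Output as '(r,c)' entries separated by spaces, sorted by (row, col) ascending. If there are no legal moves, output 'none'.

(0,3): no bracket -> illegal
(0,4): no bracket -> illegal
(0,5): flips 1 -> legal
(1,2): flips 1 -> legal
(1,5): flips 1 -> legal
(2,4): no bracket -> illegal
(2,5): no bracket -> illegal
(3,1): flips 1 -> legal
(4,1): no bracket -> illegal
(5,1): no bracket -> illegal
(5,2): flips 2 -> legal
(5,3): flips 2 -> legal
(5,4): flips 2 -> legal

Answer: (0,5) (1,2) (1,5) (3,1) (5,2) (5,3) (5,4)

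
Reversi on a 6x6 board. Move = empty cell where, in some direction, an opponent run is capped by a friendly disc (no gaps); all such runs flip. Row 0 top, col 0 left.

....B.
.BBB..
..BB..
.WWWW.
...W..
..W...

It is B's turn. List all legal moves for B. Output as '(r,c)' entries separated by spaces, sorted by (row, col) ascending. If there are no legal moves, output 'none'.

(2,0): no bracket -> illegal
(2,1): no bracket -> illegal
(2,4): no bracket -> illegal
(2,5): no bracket -> illegal
(3,0): no bracket -> illegal
(3,5): no bracket -> illegal
(4,0): flips 1 -> legal
(4,1): flips 1 -> legal
(4,2): flips 1 -> legal
(4,4): flips 1 -> legal
(4,5): flips 1 -> legal
(5,1): no bracket -> illegal
(5,3): flips 2 -> legal
(5,4): no bracket -> illegal

Answer: (4,0) (4,1) (4,2) (4,4) (4,5) (5,3)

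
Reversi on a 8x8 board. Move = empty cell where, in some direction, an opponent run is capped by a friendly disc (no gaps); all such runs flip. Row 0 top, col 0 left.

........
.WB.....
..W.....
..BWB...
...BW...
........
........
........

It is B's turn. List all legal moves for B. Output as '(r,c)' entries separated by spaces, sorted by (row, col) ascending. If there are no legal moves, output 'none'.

(0,0): no bracket -> illegal
(0,1): no bracket -> illegal
(0,2): no bracket -> illegal
(1,0): flips 1 -> legal
(1,3): no bracket -> illegal
(2,0): no bracket -> illegal
(2,1): no bracket -> illegal
(2,3): flips 1 -> legal
(2,4): no bracket -> illegal
(3,1): no bracket -> illegal
(3,5): no bracket -> illegal
(4,2): no bracket -> illegal
(4,5): flips 1 -> legal
(5,3): no bracket -> illegal
(5,4): flips 1 -> legal
(5,5): no bracket -> illegal

Answer: (1,0) (2,3) (4,5) (5,4)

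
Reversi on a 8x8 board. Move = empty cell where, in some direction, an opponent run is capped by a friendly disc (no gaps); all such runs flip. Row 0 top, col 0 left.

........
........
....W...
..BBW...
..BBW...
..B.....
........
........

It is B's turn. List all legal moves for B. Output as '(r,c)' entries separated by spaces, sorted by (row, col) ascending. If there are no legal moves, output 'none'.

(1,3): no bracket -> illegal
(1,4): no bracket -> illegal
(1,5): flips 1 -> legal
(2,3): no bracket -> illegal
(2,5): flips 1 -> legal
(3,5): flips 1 -> legal
(4,5): flips 1 -> legal
(5,3): no bracket -> illegal
(5,4): no bracket -> illegal
(5,5): flips 1 -> legal

Answer: (1,5) (2,5) (3,5) (4,5) (5,5)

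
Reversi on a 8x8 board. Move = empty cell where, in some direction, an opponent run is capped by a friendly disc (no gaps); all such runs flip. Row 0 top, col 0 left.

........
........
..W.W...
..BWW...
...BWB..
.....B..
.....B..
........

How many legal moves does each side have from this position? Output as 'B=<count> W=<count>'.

Answer: B=5 W=7

Derivation:
-- B to move --
(1,1): flips 3 -> legal
(1,2): flips 1 -> legal
(1,3): no bracket -> illegal
(1,4): no bracket -> illegal
(1,5): no bracket -> illegal
(2,1): no bracket -> illegal
(2,3): flips 2 -> legal
(2,5): flips 1 -> legal
(3,1): no bracket -> illegal
(3,5): flips 2 -> legal
(4,2): no bracket -> illegal
(5,3): no bracket -> illegal
(5,4): no bracket -> illegal
B mobility = 5
-- W to move --
(2,1): no bracket -> illegal
(2,3): no bracket -> illegal
(3,1): flips 1 -> legal
(3,5): no bracket -> illegal
(3,6): no bracket -> illegal
(4,1): no bracket -> illegal
(4,2): flips 2 -> legal
(4,6): flips 1 -> legal
(5,2): flips 1 -> legal
(5,3): flips 1 -> legal
(5,4): no bracket -> illegal
(5,6): flips 1 -> legal
(6,4): no bracket -> illegal
(6,6): flips 1 -> legal
(7,4): no bracket -> illegal
(7,5): no bracket -> illegal
(7,6): no bracket -> illegal
W mobility = 7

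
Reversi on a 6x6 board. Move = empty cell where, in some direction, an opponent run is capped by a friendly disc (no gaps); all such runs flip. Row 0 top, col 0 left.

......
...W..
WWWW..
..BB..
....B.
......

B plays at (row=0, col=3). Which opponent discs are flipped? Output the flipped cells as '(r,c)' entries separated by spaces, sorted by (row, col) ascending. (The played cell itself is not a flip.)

Answer: (1,3) (2,3)

Derivation:
Dir NW: edge -> no flip
Dir N: edge -> no flip
Dir NE: edge -> no flip
Dir W: first cell '.' (not opp) -> no flip
Dir E: first cell '.' (not opp) -> no flip
Dir SW: first cell '.' (not opp) -> no flip
Dir S: opp run (1,3) (2,3) capped by B -> flip
Dir SE: first cell '.' (not opp) -> no flip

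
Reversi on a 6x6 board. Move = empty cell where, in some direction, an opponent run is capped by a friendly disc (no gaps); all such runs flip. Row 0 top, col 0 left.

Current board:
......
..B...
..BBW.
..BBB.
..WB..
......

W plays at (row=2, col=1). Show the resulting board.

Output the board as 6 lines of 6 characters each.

Answer: ......
..B...
.WWWW.
..BBB.
..WB..
......

Derivation:
Place W at (2,1); scan 8 dirs for brackets.
Dir NW: first cell '.' (not opp) -> no flip
Dir N: first cell '.' (not opp) -> no flip
Dir NE: opp run (1,2), next='.' -> no flip
Dir W: first cell '.' (not opp) -> no flip
Dir E: opp run (2,2) (2,3) capped by W -> flip
Dir SW: first cell '.' (not opp) -> no flip
Dir S: first cell '.' (not opp) -> no flip
Dir SE: opp run (3,2) (4,3), next='.' -> no flip
All flips: (2,2) (2,3)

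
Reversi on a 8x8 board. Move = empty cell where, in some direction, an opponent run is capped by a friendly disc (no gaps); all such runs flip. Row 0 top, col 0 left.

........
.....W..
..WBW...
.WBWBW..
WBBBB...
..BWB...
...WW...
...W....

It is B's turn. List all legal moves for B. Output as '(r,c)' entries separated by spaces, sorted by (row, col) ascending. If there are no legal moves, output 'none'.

Answer: (0,6) (1,1) (1,2) (1,4) (2,0) (2,1) (2,5) (2,6) (3,0) (3,6) (6,2) (7,2) (7,4) (7,5)

Derivation:
(0,4): no bracket -> illegal
(0,5): no bracket -> illegal
(0,6): flips 3 -> legal
(1,1): flips 2 -> legal
(1,2): flips 1 -> legal
(1,3): no bracket -> illegal
(1,4): flips 1 -> legal
(1,6): no bracket -> illegal
(2,0): flips 1 -> legal
(2,1): flips 2 -> legal
(2,5): flips 1 -> legal
(2,6): flips 1 -> legal
(3,0): flips 1 -> legal
(3,6): flips 1 -> legal
(4,5): no bracket -> illegal
(4,6): no bracket -> illegal
(5,0): no bracket -> illegal
(5,1): no bracket -> illegal
(5,5): no bracket -> illegal
(6,2): flips 1 -> legal
(6,5): no bracket -> illegal
(7,2): flips 1 -> legal
(7,4): flips 2 -> legal
(7,5): flips 2 -> legal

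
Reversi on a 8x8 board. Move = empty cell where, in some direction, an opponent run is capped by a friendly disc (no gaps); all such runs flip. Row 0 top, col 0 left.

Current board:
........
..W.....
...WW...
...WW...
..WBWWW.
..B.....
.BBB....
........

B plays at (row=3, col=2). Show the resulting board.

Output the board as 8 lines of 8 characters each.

Answer: ........
..W.....
...WW...
..BWW...
..BBWWW.
..B.....
.BBB....
........

Derivation:
Place B at (3,2); scan 8 dirs for brackets.
Dir NW: first cell '.' (not opp) -> no flip
Dir N: first cell '.' (not opp) -> no flip
Dir NE: opp run (2,3), next='.' -> no flip
Dir W: first cell '.' (not opp) -> no flip
Dir E: opp run (3,3) (3,4), next='.' -> no flip
Dir SW: first cell '.' (not opp) -> no flip
Dir S: opp run (4,2) capped by B -> flip
Dir SE: first cell 'B' (not opp) -> no flip
All flips: (4,2)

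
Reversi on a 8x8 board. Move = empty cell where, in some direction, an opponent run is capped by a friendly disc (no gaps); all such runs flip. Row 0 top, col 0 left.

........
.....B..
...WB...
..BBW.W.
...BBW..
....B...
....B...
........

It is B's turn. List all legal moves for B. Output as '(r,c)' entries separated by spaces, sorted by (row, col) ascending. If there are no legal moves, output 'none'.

(1,2): no bracket -> illegal
(1,3): flips 1 -> legal
(1,4): flips 1 -> legal
(2,2): flips 1 -> legal
(2,5): flips 1 -> legal
(2,6): no bracket -> illegal
(2,7): flips 2 -> legal
(3,5): flips 1 -> legal
(3,7): no bracket -> illegal
(4,6): flips 1 -> legal
(4,7): no bracket -> illegal
(5,5): no bracket -> illegal
(5,6): no bracket -> illegal

Answer: (1,3) (1,4) (2,2) (2,5) (2,7) (3,5) (4,6)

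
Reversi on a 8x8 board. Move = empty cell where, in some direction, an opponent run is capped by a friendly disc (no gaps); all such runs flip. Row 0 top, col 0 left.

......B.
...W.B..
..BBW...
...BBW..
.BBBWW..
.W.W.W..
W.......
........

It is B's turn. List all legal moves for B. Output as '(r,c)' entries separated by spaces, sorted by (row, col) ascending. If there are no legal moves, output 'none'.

(0,2): no bracket -> illegal
(0,3): flips 1 -> legal
(0,4): flips 1 -> legal
(1,2): no bracket -> illegal
(1,4): flips 1 -> legal
(2,5): flips 1 -> legal
(2,6): no bracket -> illegal
(3,6): flips 1 -> legal
(4,0): no bracket -> illegal
(4,6): flips 2 -> legal
(5,0): no bracket -> illegal
(5,2): no bracket -> illegal
(5,4): flips 1 -> legal
(5,6): flips 1 -> legal
(6,1): flips 1 -> legal
(6,2): no bracket -> illegal
(6,3): flips 1 -> legal
(6,4): flips 1 -> legal
(6,5): no bracket -> illegal
(6,6): flips 2 -> legal
(7,0): no bracket -> illegal
(7,1): no bracket -> illegal

Answer: (0,3) (0,4) (1,4) (2,5) (3,6) (4,6) (5,4) (5,6) (6,1) (6,3) (6,4) (6,6)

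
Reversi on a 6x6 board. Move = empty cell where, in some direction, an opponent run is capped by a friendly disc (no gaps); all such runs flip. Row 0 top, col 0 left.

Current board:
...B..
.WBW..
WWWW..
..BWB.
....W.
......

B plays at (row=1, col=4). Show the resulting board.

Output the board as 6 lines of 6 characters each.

Answer: ...B..
.WBBB.
WWWB..
..BWB.
....W.
......

Derivation:
Place B at (1,4); scan 8 dirs for brackets.
Dir NW: first cell 'B' (not opp) -> no flip
Dir N: first cell '.' (not opp) -> no flip
Dir NE: first cell '.' (not opp) -> no flip
Dir W: opp run (1,3) capped by B -> flip
Dir E: first cell '.' (not opp) -> no flip
Dir SW: opp run (2,3) capped by B -> flip
Dir S: first cell '.' (not opp) -> no flip
Dir SE: first cell '.' (not opp) -> no flip
All flips: (1,3) (2,3)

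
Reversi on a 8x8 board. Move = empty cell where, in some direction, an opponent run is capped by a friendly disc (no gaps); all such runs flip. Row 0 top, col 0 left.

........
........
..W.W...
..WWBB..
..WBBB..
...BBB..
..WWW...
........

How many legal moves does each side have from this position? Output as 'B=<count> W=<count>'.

-- B to move --
(1,1): flips 2 -> legal
(1,2): no bracket -> illegal
(1,3): flips 1 -> legal
(1,4): flips 1 -> legal
(1,5): no bracket -> illegal
(2,1): flips 1 -> legal
(2,3): flips 1 -> legal
(2,5): no bracket -> illegal
(3,1): flips 3 -> legal
(4,1): flips 1 -> legal
(5,1): no bracket -> illegal
(5,2): no bracket -> illegal
(6,1): no bracket -> illegal
(6,5): no bracket -> illegal
(7,1): flips 1 -> legal
(7,2): flips 1 -> legal
(7,3): flips 2 -> legal
(7,4): flips 1 -> legal
(7,5): flips 1 -> legal
B mobility = 12
-- W to move --
(2,3): no bracket -> illegal
(2,5): no bracket -> illegal
(2,6): flips 3 -> legal
(3,6): flips 4 -> legal
(4,6): flips 5 -> legal
(5,2): no bracket -> illegal
(5,6): no bracket -> illegal
(6,5): flips 2 -> legal
(6,6): flips 2 -> legal
W mobility = 5

Answer: B=12 W=5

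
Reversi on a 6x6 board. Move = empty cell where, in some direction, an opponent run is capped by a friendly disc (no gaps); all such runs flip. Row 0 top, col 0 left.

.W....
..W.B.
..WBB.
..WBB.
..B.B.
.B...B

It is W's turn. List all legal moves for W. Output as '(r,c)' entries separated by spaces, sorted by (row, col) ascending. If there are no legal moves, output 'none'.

Answer: (0,5) (2,5) (3,5) (4,5) (5,2)

Derivation:
(0,3): no bracket -> illegal
(0,4): no bracket -> illegal
(0,5): flips 2 -> legal
(1,3): no bracket -> illegal
(1,5): no bracket -> illegal
(2,5): flips 2 -> legal
(3,1): no bracket -> illegal
(3,5): flips 2 -> legal
(4,0): no bracket -> illegal
(4,1): no bracket -> illegal
(4,3): no bracket -> illegal
(4,5): flips 2 -> legal
(5,0): no bracket -> illegal
(5,2): flips 1 -> legal
(5,3): no bracket -> illegal
(5,4): no bracket -> illegal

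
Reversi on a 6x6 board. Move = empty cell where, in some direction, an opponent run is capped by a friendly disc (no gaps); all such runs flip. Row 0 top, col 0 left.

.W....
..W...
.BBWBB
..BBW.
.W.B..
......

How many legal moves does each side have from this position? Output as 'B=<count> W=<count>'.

Answer: B=7 W=7

Derivation:
-- B to move --
(0,0): no bracket -> illegal
(0,2): flips 1 -> legal
(0,3): flips 1 -> legal
(1,0): no bracket -> illegal
(1,1): no bracket -> illegal
(1,3): flips 1 -> legal
(1,4): flips 1 -> legal
(3,0): no bracket -> illegal
(3,1): no bracket -> illegal
(3,5): flips 1 -> legal
(4,0): no bracket -> illegal
(4,2): no bracket -> illegal
(4,4): flips 1 -> legal
(4,5): no bracket -> illegal
(5,0): flips 1 -> legal
(5,1): no bracket -> illegal
(5,2): no bracket -> illegal
B mobility = 7
-- W to move --
(1,0): no bracket -> illegal
(1,1): no bracket -> illegal
(1,3): no bracket -> illegal
(1,4): flips 1 -> legal
(1,5): no bracket -> illegal
(2,0): flips 2 -> legal
(3,0): flips 1 -> legal
(3,1): flips 2 -> legal
(3,5): no bracket -> illegal
(4,2): flips 2 -> legal
(4,4): no bracket -> illegal
(5,2): flips 1 -> legal
(5,3): flips 2 -> legal
(5,4): no bracket -> illegal
W mobility = 7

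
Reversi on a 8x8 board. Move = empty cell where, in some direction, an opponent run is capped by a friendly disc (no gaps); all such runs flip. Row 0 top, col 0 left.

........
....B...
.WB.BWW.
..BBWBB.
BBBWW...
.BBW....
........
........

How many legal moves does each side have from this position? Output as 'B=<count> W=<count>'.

-- B to move --
(1,0): flips 1 -> legal
(1,1): no bracket -> illegal
(1,2): no bracket -> illegal
(1,5): flips 1 -> legal
(1,6): flips 4 -> legal
(1,7): flips 1 -> legal
(2,0): flips 1 -> legal
(2,3): no bracket -> illegal
(2,7): flips 2 -> legal
(3,0): no bracket -> illegal
(3,1): no bracket -> illegal
(3,7): no bracket -> illegal
(4,5): flips 2 -> legal
(5,4): flips 4 -> legal
(5,5): flips 1 -> legal
(6,2): flips 2 -> legal
(6,3): flips 2 -> legal
(6,4): flips 1 -> legal
B mobility = 12
-- W to move --
(0,3): flips 1 -> legal
(0,4): flips 2 -> legal
(0,5): no bracket -> illegal
(1,1): flips 2 -> legal
(1,2): no bracket -> illegal
(1,3): no bracket -> illegal
(1,5): no bracket -> illegal
(2,3): flips 3 -> legal
(2,7): no bracket -> illegal
(3,0): no bracket -> illegal
(3,1): flips 3 -> legal
(3,7): flips 2 -> legal
(4,5): flips 1 -> legal
(4,6): flips 1 -> legal
(4,7): flips 1 -> legal
(5,0): flips 2 -> legal
(6,0): no bracket -> illegal
(6,1): flips 1 -> legal
(6,2): no bracket -> illegal
(6,3): no bracket -> illegal
W mobility = 11

Answer: B=12 W=11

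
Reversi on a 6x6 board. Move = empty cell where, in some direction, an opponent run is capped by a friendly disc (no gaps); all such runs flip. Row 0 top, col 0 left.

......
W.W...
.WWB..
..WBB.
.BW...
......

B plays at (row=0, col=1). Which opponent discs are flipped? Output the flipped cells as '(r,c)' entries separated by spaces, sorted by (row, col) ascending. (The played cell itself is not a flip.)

Answer: (1,2)

Derivation:
Dir NW: edge -> no flip
Dir N: edge -> no flip
Dir NE: edge -> no flip
Dir W: first cell '.' (not opp) -> no flip
Dir E: first cell '.' (not opp) -> no flip
Dir SW: opp run (1,0), next=edge -> no flip
Dir S: first cell '.' (not opp) -> no flip
Dir SE: opp run (1,2) capped by B -> flip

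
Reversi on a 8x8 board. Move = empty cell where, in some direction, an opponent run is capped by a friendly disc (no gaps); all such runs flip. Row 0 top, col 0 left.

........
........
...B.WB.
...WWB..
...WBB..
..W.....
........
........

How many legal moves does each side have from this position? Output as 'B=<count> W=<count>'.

Answer: B=6 W=8

Derivation:
-- B to move --
(1,4): no bracket -> illegal
(1,5): flips 1 -> legal
(1,6): no bracket -> illegal
(2,2): flips 1 -> legal
(2,4): flips 2 -> legal
(3,2): flips 2 -> legal
(3,6): no bracket -> illegal
(4,1): no bracket -> illegal
(4,2): flips 1 -> legal
(5,1): no bracket -> illegal
(5,3): flips 2 -> legal
(5,4): no bracket -> illegal
(6,1): no bracket -> illegal
(6,2): no bracket -> illegal
(6,3): no bracket -> illegal
B mobility = 6
-- W to move --
(1,2): flips 1 -> legal
(1,3): flips 1 -> legal
(1,4): no bracket -> illegal
(1,5): no bracket -> illegal
(1,6): no bracket -> illegal
(1,7): no bracket -> illegal
(2,2): no bracket -> illegal
(2,4): no bracket -> illegal
(2,7): flips 1 -> legal
(3,2): no bracket -> illegal
(3,6): flips 1 -> legal
(3,7): no bracket -> illegal
(4,6): flips 2 -> legal
(5,3): no bracket -> illegal
(5,4): flips 1 -> legal
(5,5): flips 3 -> legal
(5,6): flips 1 -> legal
W mobility = 8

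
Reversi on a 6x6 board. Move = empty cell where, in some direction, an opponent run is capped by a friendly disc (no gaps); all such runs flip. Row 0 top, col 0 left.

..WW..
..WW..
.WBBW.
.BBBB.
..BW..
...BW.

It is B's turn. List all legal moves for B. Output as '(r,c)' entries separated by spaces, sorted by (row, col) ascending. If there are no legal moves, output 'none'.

Answer: (0,1) (0,4) (1,0) (1,1) (1,4) (1,5) (2,0) (2,5) (4,4) (5,2) (5,5)

Derivation:
(0,1): flips 1 -> legal
(0,4): flips 1 -> legal
(1,0): flips 1 -> legal
(1,1): flips 1 -> legal
(1,4): flips 1 -> legal
(1,5): flips 1 -> legal
(2,0): flips 1 -> legal
(2,5): flips 1 -> legal
(3,0): no bracket -> illegal
(3,5): no bracket -> illegal
(4,4): flips 1 -> legal
(4,5): no bracket -> illegal
(5,2): flips 1 -> legal
(5,5): flips 1 -> legal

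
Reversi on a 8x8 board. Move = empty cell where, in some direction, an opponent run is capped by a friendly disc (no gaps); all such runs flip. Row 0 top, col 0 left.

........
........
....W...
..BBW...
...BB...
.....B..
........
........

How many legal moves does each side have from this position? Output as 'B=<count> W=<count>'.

Answer: B=4 W=4

Derivation:
-- B to move --
(1,3): no bracket -> illegal
(1,4): flips 2 -> legal
(1,5): flips 1 -> legal
(2,3): no bracket -> illegal
(2,5): flips 1 -> legal
(3,5): flips 1 -> legal
(4,5): no bracket -> illegal
B mobility = 4
-- W to move --
(2,1): no bracket -> illegal
(2,2): no bracket -> illegal
(2,3): no bracket -> illegal
(3,1): flips 2 -> legal
(3,5): no bracket -> illegal
(4,1): no bracket -> illegal
(4,2): flips 1 -> legal
(4,5): no bracket -> illegal
(4,6): no bracket -> illegal
(5,2): flips 1 -> legal
(5,3): no bracket -> illegal
(5,4): flips 1 -> legal
(5,6): no bracket -> illegal
(6,4): no bracket -> illegal
(6,5): no bracket -> illegal
(6,6): no bracket -> illegal
W mobility = 4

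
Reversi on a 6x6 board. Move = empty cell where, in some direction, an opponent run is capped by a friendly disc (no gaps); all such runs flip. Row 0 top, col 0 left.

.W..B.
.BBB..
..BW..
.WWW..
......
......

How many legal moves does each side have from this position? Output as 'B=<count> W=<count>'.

-- B to move --
(0,0): no bracket -> illegal
(0,2): no bracket -> illegal
(1,0): no bracket -> illegal
(1,4): no bracket -> illegal
(2,0): no bracket -> illegal
(2,1): no bracket -> illegal
(2,4): flips 1 -> legal
(3,0): no bracket -> illegal
(3,4): flips 1 -> legal
(4,0): flips 1 -> legal
(4,1): no bracket -> illegal
(4,2): flips 1 -> legal
(4,3): flips 2 -> legal
(4,4): flips 1 -> legal
B mobility = 6
-- W to move --
(0,0): flips 2 -> legal
(0,2): flips 2 -> legal
(0,3): flips 1 -> legal
(0,5): no bracket -> illegal
(1,0): no bracket -> illegal
(1,4): no bracket -> illegal
(1,5): no bracket -> illegal
(2,0): no bracket -> illegal
(2,1): flips 2 -> legal
(2,4): no bracket -> illegal
W mobility = 4

Answer: B=6 W=4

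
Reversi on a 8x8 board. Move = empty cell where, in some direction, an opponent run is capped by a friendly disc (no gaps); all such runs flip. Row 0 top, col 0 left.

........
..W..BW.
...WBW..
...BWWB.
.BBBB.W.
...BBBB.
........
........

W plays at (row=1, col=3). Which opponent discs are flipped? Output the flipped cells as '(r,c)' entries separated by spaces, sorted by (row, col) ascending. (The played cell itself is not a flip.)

Answer: (2,4)

Derivation:
Dir NW: first cell '.' (not opp) -> no flip
Dir N: first cell '.' (not opp) -> no flip
Dir NE: first cell '.' (not opp) -> no flip
Dir W: first cell 'W' (not opp) -> no flip
Dir E: first cell '.' (not opp) -> no flip
Dir SW: first cell '.' (not opp) -> no flip
Dir S: first cell 'W' (not opp) -> no flip
Dir SE: opp run (2,4) capped by W -> flip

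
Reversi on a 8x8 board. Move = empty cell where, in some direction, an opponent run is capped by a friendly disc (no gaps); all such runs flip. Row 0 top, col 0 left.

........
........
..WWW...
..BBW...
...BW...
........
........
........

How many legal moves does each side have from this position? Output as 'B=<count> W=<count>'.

-- B to move --
(1,1): flips 1 -> legal
(1,2): flips 1 -> legal
(1,3): flips 1 -> legal
(1,4): flips 1 -> legal
(1,5): flips 1 -> legal
(2,1): no bracket -> illegal
(2,5): flips 1 -> legal
(3,1): no bracket -> illegal
(3,5): flips 1 -> legal
(4,5): flips 1 -> legal
(5,3): no bracket -> illegal
(5,4): no bracket -> illegal
(5,5): flips 1 -> legal
B mobility = 9
-- W to move --
(2,1): no bracket -> illegal
(3,1): flips 2 -> legal
(4,1): flips 1 -> legal
(4,2): flips 3 -> legal
(5,2): flips 1 -> legal
(5,3): flips 2 -> legal
(5,4): no bracket -> illegal
W mobility = 5

Answer: B=9 W=5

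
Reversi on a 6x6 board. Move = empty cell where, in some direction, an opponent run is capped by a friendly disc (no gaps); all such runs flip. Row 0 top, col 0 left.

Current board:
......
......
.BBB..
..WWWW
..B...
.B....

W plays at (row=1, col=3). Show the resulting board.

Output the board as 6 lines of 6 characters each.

Answer: ......
...W..
.BBW..
..WWWW
..B...
.B....

Derivation:
Place W at (1,3); scan 8 dirs for brackets.
Dir NW: first cell '.' (not opp) -> no flip
Dir N: first cell '.' (not opp) -> no flip
Dir NE: first cell '.' (not opp) -> no flip
Dir W: first cell '.' (not opp) -> no flip
Dir E: first cell '.' (not opp) -> no flip
Dir SW: opp run (2,2), next='.' -> no flip
Dir S: opp run (2,3) capped by W -> flip
Dir SE: first cell '.' (not opp) -> no flip
All flips: (2,3)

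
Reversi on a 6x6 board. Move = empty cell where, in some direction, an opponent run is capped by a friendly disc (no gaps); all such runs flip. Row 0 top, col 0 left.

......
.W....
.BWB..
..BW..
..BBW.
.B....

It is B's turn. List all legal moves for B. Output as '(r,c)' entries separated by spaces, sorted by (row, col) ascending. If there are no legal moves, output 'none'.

(0,0): no bracket -> illegal
(0,1): flips 1 -> legal
(0,2): no bracket -> illegal
(1,0): no bracket -> illegal
(1,2): flips 1 -> legal
(1,3): no bracket -> illegal
(2,0): no bracket -> illegal
(2,4): flips 1 -> legal
(3,1): no bracket -> illegal
(3,4): flips 1 -> legal
(3,5): no bracket -> illegal
(4,5): flips 1 -> legal
(5,3): no bracket -> illegal
(5,4): no bracket -> illegal
(5,5): no bracket -> illegal

Answer: (0,1) (1,2) (2,4) (3,4) (4,5)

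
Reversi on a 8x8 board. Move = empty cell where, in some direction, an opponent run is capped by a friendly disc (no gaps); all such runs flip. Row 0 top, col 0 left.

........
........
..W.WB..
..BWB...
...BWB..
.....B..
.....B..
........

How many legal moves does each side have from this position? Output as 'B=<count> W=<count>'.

Answer: B=5 W=7

Derivation:
-- B to move --
(1,1): flips 3 -> legal
(1,2): flips 1 -> legal
(1,3): no bracket -> illegal
(1,4): flips 1 -> legal
(1,5): no bracket -> illegal
(2,1): no bracket -> illegal
(2,3): flips 2 -> legal
(3,1): no bracket -> illegal
(3,5): no bracket -> illegal
(4,2): no bracket -> illegal
(5,3): no bracket -> illegal
(5,4): flips 1 -> legal
B mobility = 5
-- W to move --
(1,4): no bracket -> illegal
(1,5): no bracket -> illegal
(1,6): no bracket -> illegal
(2,1): no bracket -> illegal
(2,3): no bracket -> illegal
(2,6): flips 1 -> legal
(3,1): flips 1 -> legal
(3,5): flips 1 -> legal
(3,6): no bracket -> illegal
(4,1): no bracket -> illegal
(4,2): flips 2 -> legal
(4,6): flips 1 -> legal
(5,2): no bracket -> illegal
(5,3): flips 1 -> legal
(5,4): no bracket -> illegal
(5,6): no bracket -> illegal
(6,4): no bracket -> illegal
(6,6): flips 1 -> legal
(7,4): no bracket -> illegal
(7,5): no bracket -> illegal
(7,6): no bracket -> illegal
W mobility = 7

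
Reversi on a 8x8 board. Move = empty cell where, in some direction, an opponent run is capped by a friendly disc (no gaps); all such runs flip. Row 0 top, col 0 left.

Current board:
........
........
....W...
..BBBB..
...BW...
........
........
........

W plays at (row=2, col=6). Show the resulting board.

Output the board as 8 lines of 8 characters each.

Place W at (2,6); scan 8 dirs for brackets.
Dir NW: first cell '.' (not opp) -> no flip
Dir N: first cell '.' (not opp) -> no flip
Dir NE: first cell '.' (not opp) -> no flip
Dir W: first cell '.' (not opp) -> no flip
Dir E: first cell '.' (not opp) -> no flip
Dir SW: opp run (3,5) capped by W -> flip
Dir S: first cell '.' (not opp) -> no flip
Dir SE: first cell '.' (not opp) -> no flip
All flips: (3,5)

Answer: ........
........
....W.W.
..BBBW..
...BW...
........
........
........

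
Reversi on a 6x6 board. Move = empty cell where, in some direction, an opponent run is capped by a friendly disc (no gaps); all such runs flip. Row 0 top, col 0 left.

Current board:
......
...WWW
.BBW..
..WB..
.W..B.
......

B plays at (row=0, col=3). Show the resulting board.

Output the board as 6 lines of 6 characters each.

Place B at (0,3); scan 8 dirs for brackets.
Dir NW: edge -> no flip
Dir N: edge -> no flip
Dir NE: edge -> no flip
Dir W: first cell '.' (not opp) -> no flip
Dir E: first cell '.' (not opp) -> no flip
Dir SW: first cell '.' (not opp) -> no flip
Dir S: opp run (1,3) (2,3) capped by B -> flip
Dir SE: opp run (1,4), next='.' -> no flip
All flips: (1,3) (2,3)

Answer: ...B..
...BWW
.BBB..
..WB..
.W..B.
......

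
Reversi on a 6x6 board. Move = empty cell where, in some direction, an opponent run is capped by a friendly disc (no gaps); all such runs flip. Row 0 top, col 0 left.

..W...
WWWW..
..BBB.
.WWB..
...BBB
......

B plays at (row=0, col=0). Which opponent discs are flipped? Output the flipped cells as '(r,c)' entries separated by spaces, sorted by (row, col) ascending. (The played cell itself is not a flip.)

Answer: (1,1)

Derivation:
Dir NW: edge -> no flip
Dir N: edge -> no flip
Dir NE: edge -> no flip
Dir W: edge -> no flip
Dir E: first cell '.' (not opp) -> no flip
Dir SW: edge -> no flip
Dir S: opp run (1,0), next='.' -> no flip
Dir SE: opp run (1,1) capped by B -> flip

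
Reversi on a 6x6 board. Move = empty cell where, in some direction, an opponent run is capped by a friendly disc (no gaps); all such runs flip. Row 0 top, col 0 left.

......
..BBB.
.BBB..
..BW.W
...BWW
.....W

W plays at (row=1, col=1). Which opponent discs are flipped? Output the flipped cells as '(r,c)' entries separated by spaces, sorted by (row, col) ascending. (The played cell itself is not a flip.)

Answer: (2,2)

Derivation:
Dir NW: first cell '.' (not opp) -> no flip
Dir N: first cell '.' (not opp) -> no flip
Dir NE: first cell '.' (not opp) -> no flip
Dir W: first cell '.' (not opp) -> no flip
Dir E: opp run (1,2) (1,3) (1,4), next='.' -> no flip
Dir SW: first cell '.' (not opp) -> no flip
Dir S: opp run (2,1), next='.' -> no flip
Dir SE: opp run (2,2) capped by W -> flip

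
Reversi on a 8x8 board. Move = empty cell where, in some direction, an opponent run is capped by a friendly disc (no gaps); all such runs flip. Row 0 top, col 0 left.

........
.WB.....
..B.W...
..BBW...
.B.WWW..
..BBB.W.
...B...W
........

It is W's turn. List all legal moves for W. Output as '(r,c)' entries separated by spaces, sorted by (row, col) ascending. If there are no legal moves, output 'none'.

Answer: (1,3) (2,1) (2,3) (3,1) (4,2) (6,1) (6,2) (6,4) (6,5) (7,2) (7,3)

Derivation:
(0,1): no bracket -> illegal
(0,2): no bracket -> illegal
(0,3): no bracket -> illegal
(1,3): flips 1 -> legal
(2,1): flips 1 -> legal
(2,3): flips 1 -> legal
(3,0): no bracket -> illegal
(3,1): flips 2 -> legal
(4,0): no bracket -> illegal
(4,2): flips 1 -> legal
(5,0): no bracket -> illegal
(5,1): no bracket -> illegal
(5,5): no bracket -> illegal
(6,1): flips 1 -> legal
(6,2): flips 1 -> legal
(6,4): flips 1 -> legal
(6,5): flips 1 -> legal
(7,2): flips 2 -> legal
(7,3): flips 2 -> legal
(7,4): no bracket -> illegal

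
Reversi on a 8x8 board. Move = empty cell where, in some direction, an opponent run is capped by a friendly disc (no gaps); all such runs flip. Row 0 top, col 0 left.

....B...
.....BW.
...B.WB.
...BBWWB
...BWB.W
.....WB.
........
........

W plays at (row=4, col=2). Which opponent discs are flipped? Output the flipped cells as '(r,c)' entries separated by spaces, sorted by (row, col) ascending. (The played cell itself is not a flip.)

Dir NW: first cell '.' (not opp) -> no flip
Dir N: first cell '.' (not opp) -> no flip
Dir NE: opp run (3,3), next='.' -> no flip
Dir W: first cell '.' (not opp) -> no flip
Dir E: opp run (4,3) capped by W -> flip
Dir SW: first cell '.' (not opp) -> no flip
Dir S: first cell '.' (not opp) -> no flip
Dir SE: first cell '.' (not opp) -> no flip

Answer: (4,3)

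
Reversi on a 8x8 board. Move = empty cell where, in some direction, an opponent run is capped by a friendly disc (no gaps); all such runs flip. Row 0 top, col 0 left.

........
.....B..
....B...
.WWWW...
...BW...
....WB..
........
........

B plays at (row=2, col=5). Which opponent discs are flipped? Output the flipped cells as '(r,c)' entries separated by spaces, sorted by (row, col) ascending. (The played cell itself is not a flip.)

Answer: (3,4)

Derivation:
Dir NW: first cell '.' (not opp) -> no flip
Dir N: first cell 'B' (not opp) -> no flip
Dir NE: first cell '.' (not opp) -> no flip
Dir W: first cell 'B' (not opp) -> no flip
Dir E: first cell '.' (not opp) -> no flip
Dir SW: opp run (3,4) capped by B -> flip
Dir S: first cell '.' (not opp) -> no flip
Dir SE: first cell '.' (not opp) -> no flip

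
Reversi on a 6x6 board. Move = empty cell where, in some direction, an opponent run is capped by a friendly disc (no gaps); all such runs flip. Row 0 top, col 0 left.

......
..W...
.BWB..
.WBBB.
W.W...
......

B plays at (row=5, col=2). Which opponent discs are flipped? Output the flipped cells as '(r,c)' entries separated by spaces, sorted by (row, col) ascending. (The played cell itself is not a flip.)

Answer: (4,2)

Derivation:
Dir NW: first cell '.' (not opp) -> no flip
Dir N: opp run (4,2) capped by B -> flip
Dir NE: first cell '.' (not opp) -> no flip
Dir W: first cell '.' (not opp) -> no flip
Dir E: first cell '.' (not opp) -> no flip
Dir SW: edge -> no flip
Dir S: edge -> no flip
Dir SE: edge -> no flip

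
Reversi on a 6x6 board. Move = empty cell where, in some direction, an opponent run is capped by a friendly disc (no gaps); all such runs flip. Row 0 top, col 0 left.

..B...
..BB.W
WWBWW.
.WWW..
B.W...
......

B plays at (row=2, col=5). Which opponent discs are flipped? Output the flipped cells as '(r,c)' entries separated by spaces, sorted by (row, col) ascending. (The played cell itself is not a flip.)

Dir NW: first cell '.' (not opp) -> no flip
Dir N: opp run (1,5), next='.' -> no flip
Dir NE: edge -> no flip
Dir W: opp run (2,4) (2,3) capped by B -> flip
Dir E: edge -> no flip
Dir SW: first cell '.' (not opp) -> no flip
Dir S: first cell '.' (not opp) -> no flip
Dir SE: edge -> no flip

Answer: (2,3) (2,4)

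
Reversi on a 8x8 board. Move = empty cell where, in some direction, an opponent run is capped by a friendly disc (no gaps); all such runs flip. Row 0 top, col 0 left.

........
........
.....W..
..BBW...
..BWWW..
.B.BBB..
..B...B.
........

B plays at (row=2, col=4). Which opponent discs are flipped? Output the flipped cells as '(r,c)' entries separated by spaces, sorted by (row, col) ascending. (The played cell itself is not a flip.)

Answer: (3,4) (4,4)

Derivation:
Dir NW: first cell '.' (not opp) -> no flip
Dir N: first cell '.' (not opp) -> no flip
Dir NE: first cell '.' (not opp) -> no flip
Dir W: first cell '.' (not opp) -> no flip
Dir E: opp run (2,5), next='.' -> no flip
Dir SW: first cell 'B' (not opp) -> no flip
Dir S: opp run (3,4) (4,4) capped by B -> flip
Dir SE: first cell '.' (not opp) -> no flip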